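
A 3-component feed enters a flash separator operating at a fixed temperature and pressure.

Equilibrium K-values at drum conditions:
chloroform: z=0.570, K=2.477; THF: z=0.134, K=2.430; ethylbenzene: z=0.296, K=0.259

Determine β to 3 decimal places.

Newton iteration, β⁰ = 0.53:
  β = 0.530: g = 0.2200, g' = -0.921 → β = 0.769
  β = 0.769: g = -0.0245, g' = -1.213 → β = 0.749
  β = 0.749: g = -0.0005, g' = -1.165 → β = 0.748
Converged at β = 0.748.

β = 0.748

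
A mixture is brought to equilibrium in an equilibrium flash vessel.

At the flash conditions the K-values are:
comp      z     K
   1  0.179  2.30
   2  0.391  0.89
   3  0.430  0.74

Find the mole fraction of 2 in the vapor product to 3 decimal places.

Let ψ = V/F and solve Σ zᵢ(Kᵢ−1)/(1+ψ(Kᵢ−1)) = 0.
Check two-phase: ΣzᵢKᵢ = 1.078 > 1 and Σzᵢ/Kᵢ = 1.098 > 1, so g(0) = 0.078 > 0 and g(1) = -0.098 < 0.
Iterate (Newton) starting at ψ = 0.5:
  ψ = 0.500: g = -0.0330, g' = -0.155 → ψ = 0.287
  ψ = 0.287: g = 0.0043, g' = -0.199 → ψ = 0.308
  ψ = 0.308: g = 0.0001, g' = -0.194 → ψ = 0.309
Converged at ψ = 0.309.
Compositions from xᵢ = zᵢ/(1+ψ(Kᵢ−1)), yᵢ = Kᵢxᵢ:
  1: x = 0.128, y = 0.294
  2: x = 0.405, y = 0.360
  3: x = 0.468, y = 0.346

y_2 = 0.360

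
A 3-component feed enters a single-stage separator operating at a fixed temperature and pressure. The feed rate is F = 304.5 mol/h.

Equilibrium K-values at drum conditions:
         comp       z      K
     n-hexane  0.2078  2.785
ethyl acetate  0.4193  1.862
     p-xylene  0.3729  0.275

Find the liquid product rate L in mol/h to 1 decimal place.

Iterate (Newton) starting at V/F = 0.5:
  V/F = 0.5000: g = 0.02449, g' = -0.8193 → V/F = 0.5299
  V/F = 0.5299: g = -0.00028, g' = -0.8385 → V/F = 0.5296
Converged at V/F = 0.5296.
Then V = V/F·F = 0.5296·304.5 = 161.3 mol/h and L = F − V = 143.2 mol/h.

L = 143.2 mol/h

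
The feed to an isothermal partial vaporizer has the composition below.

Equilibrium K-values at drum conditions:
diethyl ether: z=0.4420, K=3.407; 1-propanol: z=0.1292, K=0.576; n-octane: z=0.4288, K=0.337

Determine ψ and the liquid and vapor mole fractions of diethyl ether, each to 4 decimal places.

Iterate (Newton) starting at ψ = 0.59:
  ψ = 0.5900: g = -0.10041, g' = -0.9870 → ψ = 0.4883
  ψ = 0.4883: g = -0.00038, g' = -0.9903 → ψ = 0.4879
Converged at ψ = 0.4879.
Compositions from xᵢ = zᵢ/(1+ψ(Kᵢ−1)), yᵢ = Kᵢxᵢ:
  diethyl ether: x = 0.2033, y = 0.6926
  1-propanol: x = 0.1629, y = 0.0938
  n-octane: x = 0.6338, y = 0.2136

ψ = 0.4879, x_diethyl ether = 0.2033, y_diethyl ether = 0.6926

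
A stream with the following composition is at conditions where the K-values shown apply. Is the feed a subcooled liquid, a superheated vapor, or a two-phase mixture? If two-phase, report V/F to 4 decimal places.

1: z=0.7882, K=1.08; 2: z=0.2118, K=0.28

ΣzᵢKᵢ = 0.9106; Σzᵢ/Kᵢ = 1.4862.
Since ΣzᵢKᵢ < 1 the mixture is below its bubble point — single liquid phase.

subcooled liquid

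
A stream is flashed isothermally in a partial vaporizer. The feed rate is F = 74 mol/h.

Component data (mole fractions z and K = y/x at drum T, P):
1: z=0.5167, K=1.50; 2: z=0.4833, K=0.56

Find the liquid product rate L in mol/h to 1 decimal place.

L = 58.6 mol/h

Let β = V/F and solve Σ zᵢ(Kᵢ−1)/(1+β(Kᵢ−1)) = 0.
Check two-phase: ΣzᵢKᵢ = 1.0457 > 1 and Σzᵢ/Kᵢ = 1.2075 > 1, so g(0) = 0.0457 > 0 and g(1) = -0.2075 < 0.
Binary case is linear: z₁(K₁−1)(1+β(K₂−1)) + z₂(K₂−1)(1+β(K₁−1)) = 0
⇒ β = [z₁(K₁−1)+z₂(K₂−1)] / [−(K₁−1)(K₂−1)] = 0.04570/0.22000 = 0.2077
Then V = β·F = 0.2077·74 = 15.4 mol/h and L = F − V = 58.6 mol/h.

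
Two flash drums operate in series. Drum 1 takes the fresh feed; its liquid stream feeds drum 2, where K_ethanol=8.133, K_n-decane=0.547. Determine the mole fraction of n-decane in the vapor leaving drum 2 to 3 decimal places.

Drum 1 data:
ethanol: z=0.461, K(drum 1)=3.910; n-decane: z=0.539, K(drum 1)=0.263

Drum 1:
Material balance + equilibrium reduce to Σ zᵢ(Kᵢ−1)/(1+ψ₁(Kᵢ−1)) = 0.
Check two-phase: ΣzᵢKᵢ = 1.944 > 1 and Σzᵢ/Kᵢ = 2.167 > 1, so g(0) = 0.944 > 0 and g(1) = -1.167 < 0.
Binary case is linear: z₁(K₁−1)(1+ψ₁(K₂−1)) + z₂(K₂−1)(1+ψ₁(K₁−1)) = 0
⇒ ψ₁ = [z₁(K₁−1)+z₂(K₂−1)] / [−(K₁−1)(K₂−1)] = 0.9443/2.1447 = 0.440
Drum-1 compositions:
  ethanol: x = 0.202, y = 0.790
  n-decane: x = 0.798, y = 0.210
Drum-2 feed = drum-1 liquid: z₂ = (0.2021, 0.7979).
Drum 2:
Material balance + equilibrium reduce to Σ zᵢ(Kᵢ−1)/(1+ψ₂(Kᵢ−1)) = 0.
Feasibility: ΣzᵢKᵢ = 2.080, Σzᵢ/Kᵢ = 1.484 — both > 1, two phases present.
Binary case is linear: z₁(K₁−1)(1+ψ₂(K₂−1)) + z₂(K₂−1)(1+ψ₂(K₁−1)) = 0
⇒ ψ₂ = [z₁(K₁−1)+z₂(K₂−1)] / [−(K₁−1)(K₂−1)] = 1.0800/3.2312 = 0.334
  ethanol: x = 0.060, y = 0.486
  n-decane: x = 0.940, y = 0.514

y_n-decane (drum 2) = 0.514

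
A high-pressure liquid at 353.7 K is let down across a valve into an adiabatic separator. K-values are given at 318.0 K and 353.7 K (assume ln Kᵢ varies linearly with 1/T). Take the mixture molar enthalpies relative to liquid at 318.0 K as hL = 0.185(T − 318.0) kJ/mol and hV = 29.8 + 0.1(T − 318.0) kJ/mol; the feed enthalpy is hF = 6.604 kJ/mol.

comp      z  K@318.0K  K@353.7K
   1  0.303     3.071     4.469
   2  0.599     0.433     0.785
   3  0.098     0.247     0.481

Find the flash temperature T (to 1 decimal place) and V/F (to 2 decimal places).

T = 320.7 K, V/F = 0.21

Adiabatic flash: solve Rachford–Rice at each trial T, then check hF = ψ·hV(T) + (1−ψ)·hL(T).
  T = 318.0 K: K = (3.071, 0.433, 0.247), RR gives ψ = 0.174, H_out = 5.172 kJ/mol
  T = 353.7 K: K = (4.469, 0.785, 0.481), RR gives ψ = 0.900, H_out = 30.683 kJ/mol
  T = 335.9 K: K = (3.744, 0.593, 0.351), RR gives ψ = 0.426, H_out = 15.372 kJ/mol
  T = 326.9 K: K = (3.398, 0.508, 0.296), RR gives ψ = 0.288, H_out = 10.015 kJ/mol
  T = 322.4 K: K = (3.231, 0.469, 0.270), RR gives ψ = 0.229, H_out = 7.541 kJ/mol
  T = 320.2 K: K = (3.150, 0.451, 0.258), RR gives ψ = 0.201, H_out = 6.354 kJ/mol
Linear interpolation between T = 320.2 (H_out = 6.354) and T = 322.4 (H_out = 7.541) on hF = 6.604 gives T ≈ 320.7 K, at which ψ = 0.21.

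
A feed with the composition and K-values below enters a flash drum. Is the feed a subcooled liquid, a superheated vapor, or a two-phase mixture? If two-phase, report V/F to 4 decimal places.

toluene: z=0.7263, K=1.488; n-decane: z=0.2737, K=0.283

ΣzᵢKᵢ = 1.1582; Σzᵢ/Kᵢ = 1.4552.
Both exceed 1, so a two-phase solution exists.
Let ψ = V/F and solve Σ zᵢ(Kᵢ−1)/(1+ψ(Kᵢ−1)) = 0.
Binary case is linear: z₁(K₁−1)(1+ψ(K₂−1)) + z₂(K₂−1)(1+ψ(K₁−1)) = 0
⇒ ψ = [z₁(K₁−1)+z₂(K₂−1)] / [−(K₁−1)(K₂−1)] = 0.15819/0.34990 = 0.4521

two-phase, V/F = 0.4521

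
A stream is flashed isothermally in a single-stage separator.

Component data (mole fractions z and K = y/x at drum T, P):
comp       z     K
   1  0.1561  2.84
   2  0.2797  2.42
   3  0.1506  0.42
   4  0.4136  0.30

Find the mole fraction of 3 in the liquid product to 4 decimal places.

x_3 = 0.1811

Let β = V/F and solve Σ zᵢ(Kᵢ−1)/(1+β(Kᵢ−1)) = 0.
Feasibility: ΣzᵢKᵢ = 1.3075, Σzᵢ/Kᵢ = 1.9078 — both > 1, two phases present.
Newton iteration, β⁰ = 0.5:
  β = 0.5000: g = -0.18658, g' = -0.9164 → β = 0.2964
  β = 0.2964: g = -0.00541, g' = -0.8972 → β = 0.2904
Converged at β = 0.2904.
Compositions from xᵢ = zᵢ/(1+β(Kᵢ−1)), yᵢ = Kᵢxᵢ:
  1: x = 0.1017, y = 0.2889
  2: x = 0.1980, y = 0.4793
  3: x = 0.1811, y = 0.0761
  4: x = 0.5191, y = 0.1557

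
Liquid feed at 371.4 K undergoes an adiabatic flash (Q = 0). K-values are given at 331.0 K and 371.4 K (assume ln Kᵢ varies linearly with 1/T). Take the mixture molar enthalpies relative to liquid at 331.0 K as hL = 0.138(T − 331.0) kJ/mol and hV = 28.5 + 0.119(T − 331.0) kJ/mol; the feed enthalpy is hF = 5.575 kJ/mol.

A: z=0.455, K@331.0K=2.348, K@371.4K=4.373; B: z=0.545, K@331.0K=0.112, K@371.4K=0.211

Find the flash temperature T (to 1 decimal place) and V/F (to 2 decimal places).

T = 336.2 K, V/F = 0.17

Adiabatic flash: solve Rachford–Rice at each trial T, then check hF = ψ·hV(T) + (1−ψ)·hL(T).
  T = 331.0 K: K = (2.348, 0.112), RR gives ψ = 0.108, H_out = 3.080 kJ/mol
  T = 371.4 K: K = (4.373, 0.211), RR gives ψ = 0.415, H_out = 17.087 kJ/mol
  T = 351.2 K: K = (3.262, 0.157), RR gives ψ = 0.299, H_out = 11.181 kJ/mol
  T = 341.1 K: K = (2.781, 0.133), RR gives ψ = 0.219, H_out = 7.589 kJ/mol
  T = 336.1 K: K = (2.561, 0.122), RR gives ψ = 0.169, H_out = 5.511 kJ/mol
  T = 338.6 K: K = (2.669, 0.128), RR gives ψ = 0.195, H_out = 6.582 kJ/mol
  T = 337.4 K: K = (2.617, 0.125), RR gives ψ = 0.183, H_out = 6.076 kJ/mol
Linear interpolation between T = 336.1 (H_out = 5.511) and T = 337.4 (H_out = 6.076) on hF = 5.575 gives T ≈ 336.2 K, at which ψ = 0.17.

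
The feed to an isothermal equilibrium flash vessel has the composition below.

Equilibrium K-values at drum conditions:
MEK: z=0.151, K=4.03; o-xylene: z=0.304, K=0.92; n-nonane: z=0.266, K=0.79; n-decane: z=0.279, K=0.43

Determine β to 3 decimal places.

β = 0.235

Newton–Raphson from β = 0.5:
  β = 0.500: g = -0.1282, g' = -0.413 → β = 0.190
  β = 0.190: g = 0.0294, g' = -0.688 → β = 0.232
  β = 0.232: g = 0.0017, g' = -0.613 → β = 0.235
Converged at β = 0.235.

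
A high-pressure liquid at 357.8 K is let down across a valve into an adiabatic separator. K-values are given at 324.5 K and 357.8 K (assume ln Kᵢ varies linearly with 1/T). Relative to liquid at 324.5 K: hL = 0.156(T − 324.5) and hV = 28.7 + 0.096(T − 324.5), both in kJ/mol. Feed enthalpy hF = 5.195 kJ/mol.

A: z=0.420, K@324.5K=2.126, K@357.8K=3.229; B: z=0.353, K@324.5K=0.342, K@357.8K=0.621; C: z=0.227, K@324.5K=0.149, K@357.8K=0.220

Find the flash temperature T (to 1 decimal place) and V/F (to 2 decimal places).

T = 330.4 K, V/F = 0.15

Adiabatic flash: solve Rachford–Rice at each trial T, then check hF = ψ·hV(T) + (1−ψ)·hL(T).
  T = 324.5 K: K = (2.126, 0.342, 0.149), RR gives ψ = 0.057, H_out = 1.638 kJ/mol
  T = 357.8 K: K = (3.229, 0.621, 0.220), RR gives ψ = 0.486, H_out = 18.178 kJ/mol
  T = 341.1 K: K = (2.645, 0.467, 0.183), RR gives ψ = 0.292, H_out = 10.690 kJ/mol
  T = 332.8 K: K = (2.378, 0.401, 0.165), RR gives ψ = 0.184, H_out = 6.495 kJ/mol
  T = 328.6 K: K = (2.249, 0.370, 0.157), RR gives ψ = 0.123, H_out = 4.146 kJ/mol
  T = 330.7 K: K = (2.313, 0.386, 0.161), RR gives ψ = 0.155, H_out = 5.344 kJ/mol
Linear interpolation between T = 328.6 (H_out = 4.146) and T = 330.7 (H_out = 5.344) on hF = 5.195 gives T ≈ 330.4 K, at which ψ = 0.15.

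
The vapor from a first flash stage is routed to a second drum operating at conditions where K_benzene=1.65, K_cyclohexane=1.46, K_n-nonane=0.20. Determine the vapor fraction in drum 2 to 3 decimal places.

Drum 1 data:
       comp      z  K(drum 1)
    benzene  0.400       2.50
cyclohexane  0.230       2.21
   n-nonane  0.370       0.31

Drum 1:
Newton–Raphson from ψ₁ = 0.57:
  ψ₁ = 0.570: g = 0.0674, g' = -0.858 → ψ₁ = 0.648
  ψ₁ = 0.648: g = -0.0020, g' = -0.914 → ψ₁ = 0.646
Converged at ψ₁ = 0.646.
Drum-1 compositions:
  benzene: x = 0.203, y = 0.508
  cyclohexane: x = 0.129, y = 0.285
  n-nonane: x = 0.668, y = 0.207
Drum-2 feed = drum-1 vapor: z₂ = (0.5077, 0.2852, 0.2070).
Drum 2:
Rachford–Rice: g(ψ₂) = Σ zᵢ(Kᵢ−1)/(1+ψ₂(Kᵢ−1)) = 0.
Check two-phase: ΣzᵢKᵢ = 1.296 > 1 and Σzᵢ/Kᵢ = 1.538 > 1, so g(0) = 0.296 > 0 and g(1) = -0.538 < 0.
Iterate (Newton) starting at ψ₂ = 0.5:
  ψ₂ = 0.500: g = 0.0797, g' = -0.530 → ψ₂ = 0.650
  ψ₂ = 0.650: g = -0.0123, g' = -0.718 → ψ₂ = 0.633
Converged at ψ₂ = 0.633.
  benzene: x = 0.360, y = 0.594
  cyclohexane: x = 0.221, y = 0.323
  n-nonane: x = 0.419, y = 0.084

V/F (drum 2) = 0.633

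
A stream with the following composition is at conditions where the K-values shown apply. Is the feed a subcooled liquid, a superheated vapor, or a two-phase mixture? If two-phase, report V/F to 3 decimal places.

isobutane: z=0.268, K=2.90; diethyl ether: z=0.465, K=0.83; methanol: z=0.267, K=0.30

two-phase, V/F = 0.307

ΣzᵢKᵢ = 1.243; Σzᵢ/Kᵢ = 1.543.
Both exceed 1, so a two-phase solution exists.
Rachford–Rice: g(ψ) = Σ zᵢ(Kᵢ−1)/(1+ψ(Kᵢ−1)) = 0.
Iterate (Newton) starting at ψ = 0.5:
  ψ = 0.500: g = -0.1128, g' = -0.580 → ψ = 0.306
  ψ = 0.306: g = 0.0010, g' = -0.614 → ψ = 0.307
Converged at ψ = 0.307.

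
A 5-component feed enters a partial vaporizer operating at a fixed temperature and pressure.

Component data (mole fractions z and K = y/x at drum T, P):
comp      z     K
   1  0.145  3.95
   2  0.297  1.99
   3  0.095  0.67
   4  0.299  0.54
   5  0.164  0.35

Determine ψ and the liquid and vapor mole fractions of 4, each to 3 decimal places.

Let ψ = V/F and solve Σ zᵢ(Kᵢ−1)/(1+ψ(Kᵢ−1)) = 0.
Feasibility: ΣzᵢKᵢ = 1.446, Σzᵢ/Kᵢ = 1.350 — both > 1, two phases present.
Newton–Raphson from ψ = 0.36:
  ψ = 0.360: g = 0.0846, g' = -0.677 → ψ = 0.485
  ψ = 0.485: g = 0.0046, g' = -0.614 → ψ = 0.492
Converged at ψ = 0.492.
Compositions from xᵢ = zᵢ/(1+ψ(Kᵢ−1)), yᵢ = Kᵢxᵢ:
  1: x = 0.059, y = 0.234
  2: x = 0.200, y = 0.397
  3: x = 0.113, y = 0.076
  4: x = 0.387, y = 0.209
  5: x = 0.241, y = 0.084

ψ = 0.492, x_4 = 0.387, y_4 = 0.209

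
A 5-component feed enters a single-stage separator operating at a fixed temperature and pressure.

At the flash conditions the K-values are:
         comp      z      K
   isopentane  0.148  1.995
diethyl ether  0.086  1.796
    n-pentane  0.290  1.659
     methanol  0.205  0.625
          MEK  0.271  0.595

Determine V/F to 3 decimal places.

Material balance + equilibrium reduce to Σ zᵢ(Kᵢ−1)/(1+V/F(Kᵢ−1)) = 0.
Feasibility: ΣzᵢKᵢ = 1.220, Σzᵢ/Kᵢ = 1.080 — both > 1, two phases present.
Newton–Raphson from V/F = 0.33:
  V/F = 0.330: g = 0.1076, g' = -0.299 → V/F = 0.690
  V/F = 0.690: g = 0.0068, g' = -0.272 → V/F = 0.715
Converged at V/F = 0.715.

V/F = 0.715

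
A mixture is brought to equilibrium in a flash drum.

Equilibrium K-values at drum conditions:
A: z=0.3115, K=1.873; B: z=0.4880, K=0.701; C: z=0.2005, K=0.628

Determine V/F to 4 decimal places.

Material balance + equilibrium reduce to Σ zᵢ(Kᵢ−1)/(1+V/F(Kᵢ−1)) = 0.
Check two-phase: ΣzᵢKᵢ = 1.0514 > 1 and Σzᵢ/Kᵢ = 1.1817 > 1, so g(0) = 0.0514 > 0 and g(1) = -0.1817 < 0.
Newton iteration, V/F⁰ = 0.5:
  V/F = 0.5000: g = -0.07388, g' = -0.2172 → V/F = 0.1599
  V/F = 0.1599: g = 0.00609, g' = -0.2623 → V/F = 0.1831
  V/F = 0.1831: g = 0.00006, g' = -0.2573 → V/F = 0.1833
Converged at V/F = 0.1833.

V/F = 0.1833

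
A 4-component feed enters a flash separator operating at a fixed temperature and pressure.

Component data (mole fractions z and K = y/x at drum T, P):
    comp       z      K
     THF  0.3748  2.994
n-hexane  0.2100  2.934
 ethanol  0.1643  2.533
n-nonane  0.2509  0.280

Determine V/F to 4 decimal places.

V/F = 0.9058

Material balance + equilibrium reduce to Σ zᵢ(Kᵢ−1)/(1+V/F(Kᵢ−1)) = 0.
Feasibility: ΣzᵢKᵢ = 2.2247, Σzᵢ/Kᵢ = 1.1577 — both > 1, two phases present.
Iterate (Newton) starting at V/F = 0.45:
  V/F = 0.4500: g = 0.49287, g' = -1.0584 → V/F = 0.9157
  V/F = 0.9157: g = -0.01441, g' = -1.4763 → V/F = 0.9059
  V/F = 0.9059: g = -0.00020, g' = -1.4363 → V/F = 0.9058
Converged at V/F = 0.9058.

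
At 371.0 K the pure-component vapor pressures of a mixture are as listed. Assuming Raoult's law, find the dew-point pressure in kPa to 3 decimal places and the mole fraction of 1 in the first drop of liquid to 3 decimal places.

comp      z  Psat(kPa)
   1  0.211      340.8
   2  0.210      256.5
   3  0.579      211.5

Pdew = 239.496 kPa, x_1 = 0.148

At the dew point ψ → 1, so Σzᵢ/Kᵢ = 1 with Kᵢ = Pᵢˢᵃᵗ/P ⇒ 1/P = Σzᵢ/Pᵢˢᵃᵗ.
1/P = 0.211/340.8 + 0.210/256.5 + 0.579/211.5 = 0.004175 ⇒ P = 239.496 kPa
xᵢ = zᵢP/Pᵢˢᵃᵗ ⇒ x_1 = 0.211·239.496/340.8 = 0.148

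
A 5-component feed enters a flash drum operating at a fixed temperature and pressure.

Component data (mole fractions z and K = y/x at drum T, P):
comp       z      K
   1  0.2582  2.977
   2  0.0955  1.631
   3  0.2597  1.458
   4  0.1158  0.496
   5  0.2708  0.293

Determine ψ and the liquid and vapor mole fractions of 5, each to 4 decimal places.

Iterate (Newton) starting at ψ = 0.5:
  ψ = 0.5000: g = 0.02513, g' = -0.6897 → ψ = 0.5364
  ψ = 0.5364: g = -0.00018, g' = -0.7006 → ψ = 0.5362
Converged at ψ = 0.5362.
Compositions from xᵢ = zᵢ/(1+ψ(Kᵢ−1)), yᵢ = Kᵢxᵢ:
  1: x = 0.1253, y = 0.3731
  2: x = 0.0714, y = 0.1164
  3: x = 0.2085, y = 0.3040
  4: x = 0.1587, y = 0.0787
  5: x = 0.4361, y = 0.1278

ψ = 0.5362, x_5 = 0.4361, y_5 = 0.1278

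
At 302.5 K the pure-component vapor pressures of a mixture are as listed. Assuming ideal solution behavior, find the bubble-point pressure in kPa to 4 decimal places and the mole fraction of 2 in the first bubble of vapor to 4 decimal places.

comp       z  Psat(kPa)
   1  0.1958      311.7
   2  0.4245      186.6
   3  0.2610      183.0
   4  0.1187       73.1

At the bubble point ψ → 0, so ΣzᵢKᵢ = 1 with Kᵢ = Pᵢˢᵃᵗ/P ⇒ P = ΣzᵢPᵢˢᵃᵗ.
P = 0.1958·311.7 + 0.4245·186.6 + 0.2610·183.0 + 0.1187·73.1 = 196.6825 kPa
yᵢ = zᵢPᵢˢᵃᵗ/P ⇒ y_2 = 0.4245·186.6/196.6825 = 0.4027

Pbub = 196.6825 kPa, y_2 = 0.4027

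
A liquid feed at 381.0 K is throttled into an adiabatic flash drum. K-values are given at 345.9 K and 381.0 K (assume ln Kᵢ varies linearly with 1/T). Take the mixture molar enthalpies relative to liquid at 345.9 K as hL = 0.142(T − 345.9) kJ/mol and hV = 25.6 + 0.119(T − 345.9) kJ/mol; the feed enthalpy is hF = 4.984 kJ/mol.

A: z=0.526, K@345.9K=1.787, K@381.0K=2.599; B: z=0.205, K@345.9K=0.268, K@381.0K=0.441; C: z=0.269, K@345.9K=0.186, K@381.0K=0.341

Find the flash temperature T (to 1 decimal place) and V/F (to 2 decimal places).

T = 351.1 K, V/F = 0.17

Adiabatic flash: solve Rachford–Rice at each trial T, then check hF = ψ·hV(T) + (1−ψ)·hL(T).
  T = 345.9 K: K = (1.787, 0.268, 0.186), RR gives ψ = 0.073, H_out = 1.875 kJ/mol
  T = 381.0 K: K = (2.599, 0.441, 0.341), RR gives ψ = 0.555, H_out = 18.744 kJ/mol
  T = 363.4 K: K = (2.174, 0.348, 0.255), RR gives ψ = 0.341, H_out = 11.090 kJ/mol
  T = 354.6 K: K = (1.974, 0.306, 0.219), RR gives ψ = 0.220, H_out = 6.835 kJ/mol
  T = 350.2 K: K = (1.878, 0.286, 0.202), RR gives ψ = 0.151, H_out = 4.454 kJ/mol
  T = 352.4 K: K = (1.926, 0.296, 0.210), RR gives ψ = 0.187, H_out = 5.672 kJ/mol
  T = 351.3 K: K = (1.902, 0.291, 0.206), RR gives ψ = 0.169, H_out = 5.071 kJ/mol
Linear interpolation between T = 350.2 (H_out = 4.454) and T = 351.3 (H_out = 5.071) on hF = 4.984 gives T ≈ 351.1 K, at which ψ = 0.17.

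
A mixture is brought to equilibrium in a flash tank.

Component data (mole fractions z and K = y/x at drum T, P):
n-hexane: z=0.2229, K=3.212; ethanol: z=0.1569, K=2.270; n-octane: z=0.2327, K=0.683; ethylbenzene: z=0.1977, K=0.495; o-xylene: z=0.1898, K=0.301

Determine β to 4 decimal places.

Material balance + equilibrium reduce to Σ zᵢ(Kᵢ−1)/(1+β(Kᵢ−1)) = 0.
Feasibility: ΣzᵢKᵢ = 1.3860, Σzᵢ/Kᵢ = 1.5092 — both > 1, two phases present.
Iterate (Newton) starting at β = 0.62:
  β = 0.6200: g = -0.15190, g' = -0.7051 → β = 0.4046
  β = 0.4046: g = -0.00323, g' = -0.7049 → β = 0.4000
Converged at β = 0.4000.

β = 0.4000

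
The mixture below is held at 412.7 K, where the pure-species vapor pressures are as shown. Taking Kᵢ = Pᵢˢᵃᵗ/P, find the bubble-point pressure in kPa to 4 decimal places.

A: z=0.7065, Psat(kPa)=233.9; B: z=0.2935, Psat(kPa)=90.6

At the bubble point ψ → 0, so ΣzᵢKᵢ = 1 with Kᵢ = Pᵢˢᵃᵗ/P ⇒ P = ΣzᵢPᵢˢᵃᵗ.
P = 0.7065·233.9 + 0.2935·90.6 = 191.8415 kPa

Pbub = 191.8415 kPa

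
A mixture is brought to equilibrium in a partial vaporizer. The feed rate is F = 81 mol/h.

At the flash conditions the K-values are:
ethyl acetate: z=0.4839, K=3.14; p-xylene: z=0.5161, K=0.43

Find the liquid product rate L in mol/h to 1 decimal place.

L = 31.8 mol/h

Binary case is linear: z₁(K₁−1)(1+V/F(K₂−1)) + z₂(K₂−1)(1+V/F(K₁−1)) = 0
⇒ V/F = [z₁(K₁−1)+z₂(K₂−1)] / [−(K₁−1)(K₂−1)] = 0.74137/1.21980 = 0.6078
Then V = V/F·F = 0.6078·81 = 49.2 mol/h and L = F − V = 31.8 mol/h.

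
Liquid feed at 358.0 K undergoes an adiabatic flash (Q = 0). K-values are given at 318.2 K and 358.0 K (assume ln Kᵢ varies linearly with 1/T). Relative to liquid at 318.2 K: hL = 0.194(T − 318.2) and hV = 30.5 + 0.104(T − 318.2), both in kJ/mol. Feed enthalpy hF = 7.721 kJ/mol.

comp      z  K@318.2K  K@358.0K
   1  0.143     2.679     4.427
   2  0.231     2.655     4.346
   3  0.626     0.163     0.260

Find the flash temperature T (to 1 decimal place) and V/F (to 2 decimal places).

Adiabatic flash: solve Rachford–Rice at each trial T, then check hF = ψ·hV(T) + (1−ψ)·hL(T).
  T = 318.2 K: K = (2.679, 2.655, 0.163), RR gives ψ = 0.071, H_out = 2.155 kJ/mol
  T = 358.0 K: K = (4.427, 4.346, 0.260), RR gives ψ = 0.320, H_out = 16.335 kJ/mol
  T = 338.1 K: K = (3.495, 3.446, 0.209), RR gives ψ = 0.219, H_out = 10.139 kJ/mol
  T = 328.1 K: K = (3.070, 3.035, 0.185), RR gives ψ = 0.153, H_out = 6.460 kJ/mol
  T = 333.1 K: K = (3.279, 3.237, 0.197), RR gives ψ = 0.188, H_out = 8.365 kJ/mol
  T = 330.6 K: K = (3.174, 3.135, 0.191), RR gives ψ = 0.171, H_out = 7.431 kJ/mol
  T = 331.9 K: K = (3.228, 3.188, 0.194), RR gives ψ = 0.180, H_out = 7.921 kJ/mol
Linear interpolation between T = 330.6 (H_out = 7.431) and T = 331.9 (H_out = 7.921) on hF = 7.721 gives T ≈ 331.4 K, at which ψ = 0.18.

T = 331.4 K, V/F = 0.18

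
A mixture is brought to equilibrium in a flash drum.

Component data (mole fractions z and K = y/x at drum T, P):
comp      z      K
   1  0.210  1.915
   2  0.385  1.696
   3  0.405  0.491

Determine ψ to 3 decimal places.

Material balance + equilibrium reduce to Σ zᵢ(Kᵢ−1)/(1+ψ(Kᵢ−1)) = 0.
g(0) = ΣzᵢKᵢ − 1 = 0.254 and g(1) = 1 − Σzᵢ/Kᵢ = -0.162, so a root lies in (0, 1).
Newton iteration, ψ⁰ = 0.49:
  ψ = 0.490: g = 0.0578, g' = -0.374 → ψ = 0.645
  ψ = 0.645: g = -0.0010, g' = -0.391 → ψ = 0.642
Converged at ψ = 0.642.

ψ = 0.642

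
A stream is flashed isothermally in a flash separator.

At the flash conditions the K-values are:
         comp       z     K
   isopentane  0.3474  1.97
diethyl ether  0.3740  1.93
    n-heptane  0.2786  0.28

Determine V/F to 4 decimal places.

V/F = 0.7084

Rachford–Rice: g(V/F) = Σ zᵢ(Kᵢ−1)/(1+V/F(Kᵢ−1)) = 0.
Check two-phase: ΣzᵢKᵢ = 1.4842 > 1 and Σzᵢ/Kᵢ = 1.3651 > 1, so g(0) = 0.4842 > 0 and g(1) = -0.3651 < 0.
Newton iteration, V/F⁰ = 0.32:
  V/F = 0.3200: g = 0.26456, g' = -0.6263 → V/F = 0.7424
  V/F = 0.7424: g = -0.02929, g' = -0.8903 → V/F = 0.7095
  V/F = 0.7095: g = -0.00092, g' = -0.8357 → V/F = 0.7084
Converged at V/F = 0.7084.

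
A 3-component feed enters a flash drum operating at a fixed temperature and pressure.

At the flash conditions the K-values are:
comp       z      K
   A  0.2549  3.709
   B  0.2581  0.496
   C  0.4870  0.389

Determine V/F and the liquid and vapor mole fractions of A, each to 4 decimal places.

Rachford–Rice: g(V/F) = Σ zᵢ(Kᵢ−1)/(1+V/F(Kᵢ−1)) = 0.
g(0) = ΣzᵢKᵢ − 1 = 0.2629 and g(1) = 1 − Σzᵢ/Kᵢ = -0.8410, so a root lies in (0, 1).
Newton iteration, V/F⁰ = 0.45:
  V/F = 0.4500: g = -0.26745, g' = -0.8354 → V/F = 0.1298
  V/F = 0.1298: g = 0.04845, g' = -1.3133 → V/F = 0.1667
  V/F = 0.1667: g = 0.00234, g' = -1.1912 → V/F = 0.1687
Converged at V/F = 0.1687.
Compositions from xᵢ = zᵢ/(1+V/F(Kᵢ−1)), yᵢ = Kᵢxᵢ:
  A: x = 0.1749, y = 0.6489
  B: x = 0.2821, y = 0.1399
  C: x = 0.5430, y = 0.2112

V/F = 0.1687, x_A = 0.1749, y_A = 0.6489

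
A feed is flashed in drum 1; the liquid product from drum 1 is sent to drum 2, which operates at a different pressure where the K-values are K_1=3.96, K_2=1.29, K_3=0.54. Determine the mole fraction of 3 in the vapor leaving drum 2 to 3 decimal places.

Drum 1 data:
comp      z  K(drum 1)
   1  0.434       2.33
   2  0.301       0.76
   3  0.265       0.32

y_3 (drum 2) = 0.352

Drum 1:
Material balance + equilibrium reduce to Σ zᵢ(Kᵢ−1)/(1+ψ₁(Kᵢ−1)) = 0.
g(0) = ΣzᵢKᵢ − 1 = 0.325 and g(1) = 1 − Σzᵢ/Kᵢ = -0.410, so a root lies in (0, 1).
Iterate (Newton) starting at ψ₁ = 0.64:
  ψ₁ = 0.640: g = -0.0926, g' = -0.632 → ψ₁ = 0.494
  ψ₁ = 0.494: g = -0.0047, g' = -0.580 → ψ₁ = 0.485
Converged at ψ₁ = 0.485.
Drum-1 compositions:
  1: x = 0.264, y = 0.614
  2: x = 0.341, y = 0.259
  3: x = 0.396, y = 0.127
Drum-2 feed = drum-1 liquid: z₂ = (0.2637, 0.3407, 0.3956).
Drum 2:
Material balance + equilibrium reduce to Σ zᵢ(Kᵢ−1)/(1+ψ₂(Kᵢ−1)) = 0.
Check two-phase: ΣzᵢKᵢ = 1.697 > 1 and Σzᵢ/Kᵢ = 1.063 > 1, so g(0) = 0.697 > 0 and g(1) = -0.063 < 0.
Newton iteration, ψ₂⁰ = 0.5:
  ψ₂ = 0.500: g = 0.1647, g' = -0.539 → ψ₂ = 0.806
  ψ₂ = 0.806: g = 0.0216, g' = -0.432 → ψ₂ = 0.856
Converged at ψ₂ = 0.856.
  1: x = 0.075, y = 0.296
  2: x = 0.273, y = 0.352
  3: x = 0.652, y = 0.352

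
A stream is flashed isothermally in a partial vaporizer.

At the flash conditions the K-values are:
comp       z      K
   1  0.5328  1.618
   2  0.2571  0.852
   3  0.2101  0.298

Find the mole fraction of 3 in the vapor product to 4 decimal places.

y_3 = 0.0919

Iterate (Newton) starting at β = 0.55:
  β = 0.5500: g = -0.03593, g' = -0.3947 → β = 0.4590
  β = 0.4590: g = -0.00191, g' = -0.3553 → β = 0.4536
Converged at β = 0.4536.
Compositions from xᵢ = zᵢ/(1+β(Kᵢ−1)), yᵢ = Kᵢxᵢ:
  1: x = 0.4161, y = 0.6733
  2: x = 0.2756, y = 0.2348
  3: x = 0.3082, y = 0.0919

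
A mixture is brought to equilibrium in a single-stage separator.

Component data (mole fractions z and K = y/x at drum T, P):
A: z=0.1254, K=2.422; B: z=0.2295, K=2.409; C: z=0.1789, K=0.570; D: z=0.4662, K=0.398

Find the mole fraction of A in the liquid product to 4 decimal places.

Newton iteration, V/F⁰ = 0.5:
  V/F = 0.5000: g = -0.20557, g' = -0.6429 → V/F = 0.1802
  V/F = 0.1802: g = 0.00161, g' = -0.7019 → V/F = 0.1825
Converged at V/F = 0.1825.
Compositions from xᵢ = zᵢ/(1+V/F(Kᵢ−1)), yᵢ = Kᵢxᵢ:
  A: x = 0.0996, y = 0.2411
  B: x = 0.1825, y = 0.4398
  C: x = 0.1941, y = 0.1107
  D: x = 0.5238, y = 0.2085

x_A = 0.0996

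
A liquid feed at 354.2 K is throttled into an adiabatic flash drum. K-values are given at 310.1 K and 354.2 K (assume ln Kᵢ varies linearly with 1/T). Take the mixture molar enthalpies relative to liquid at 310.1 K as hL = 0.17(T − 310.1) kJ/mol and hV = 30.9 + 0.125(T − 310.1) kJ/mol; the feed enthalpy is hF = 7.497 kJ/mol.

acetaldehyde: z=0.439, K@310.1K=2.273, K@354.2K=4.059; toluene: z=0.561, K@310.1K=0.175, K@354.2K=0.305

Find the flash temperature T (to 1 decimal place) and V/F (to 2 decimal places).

Adiabatic flash: solve Rachford–Rice at each trial T, then check hF = ψ·hV(T) + (1−ψ)·hL(T).
  T = 310.1 K: K = (2.273, 0.175), RR gives ψ = 0.091, H_out = 2.825 kJ/mol
  T = 354.2 K: K = (4.059, 0.305), RR gives ψ = 0.448, H_out = 20.459 kJ/mol
  T = 332.1 K: K = (3.094, 0.235), RR gives ψ = 0.306, H_out = 12.897 kJ/mol
  T = 321.1 K: K = (2.666, 0.204), RR gives ψ = 0.215, H_out = 8.399 kJ/mol
  T = 315.6 K: K = (2.465, 0.189), RR gives ψ = 0.159, H_out = 5.794 kJ/mol
  T = 318.4 K: K = (2.566, 0.197), RR gives ψ = 0.188, H_out = 7.158 kJ/mol
  T = 319.8 K: K = (2.618, 0.200), RR gives ψ = 0.202, H_out = 7.810 kJ/mol
Linear interpolation between T = 318.4 (H_out = 7.158) and T = 319.8 (H_out = 7.810) on hF = 7.497 gives T ≈ 319.1 K, at which ψ = 0.20.

T = 319.1 K, V/F = 0.20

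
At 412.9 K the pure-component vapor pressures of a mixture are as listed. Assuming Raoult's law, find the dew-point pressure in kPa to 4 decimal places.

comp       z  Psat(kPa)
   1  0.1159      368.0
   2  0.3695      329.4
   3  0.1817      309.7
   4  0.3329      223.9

At the dew point ψ → 1, so Σzᵢ/Kᵢ = 1 with Kᵢ = Pᵢˢᵃᵗ/P ⇒ 1/P = Σzᵢ/Pᵢˢᵃᵗ.
1/P = 0.1159/368.0 + 0.3695/329.4 + 0.1817/309.7 + 0.3329/223.9 = 0.0035102 ⇒ P = 284.8838 kPa

Pdew = 284.8838 kPa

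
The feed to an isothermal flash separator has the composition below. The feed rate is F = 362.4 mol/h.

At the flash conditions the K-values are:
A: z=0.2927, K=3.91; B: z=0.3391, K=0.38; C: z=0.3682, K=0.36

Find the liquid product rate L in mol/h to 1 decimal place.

L = 282.2 mol/h

Material balance + equilibrium reduce to Σ zᵢ(Kᵢ−1)/(1+V/F(Kᵢ−1)) = 0.
g(0) = ΣzᵢKᵢ − 1 = 0.4059 and g(1) = 1 − Σzᵢ/Kᵢ = -0.9900, so a root lies in (0, 1).
Newton iteration, V/F⁰ = 0.5:
  V/F = 0.5000: g = -0.30429, g' = -1.0112 → V/F = 0.1991
  V/F = 0.1991: g = 0.02942, g' = -1.3615 → V/F = 0.2207
  V/F = 0.2207: g = 0.00070, g' = -1.2985 → V/F = 0.2212
Converged at V/F = 0.2212.
Then V = V/F·F = 0.2212·362.4 = 80.2 mol/h and L = F − V = 282.2 mol/h.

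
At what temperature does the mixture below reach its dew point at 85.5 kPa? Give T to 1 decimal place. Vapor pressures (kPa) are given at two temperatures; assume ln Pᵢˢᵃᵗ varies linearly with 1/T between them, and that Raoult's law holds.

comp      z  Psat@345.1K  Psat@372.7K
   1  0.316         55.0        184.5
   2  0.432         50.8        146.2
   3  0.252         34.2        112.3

Dew-point temperature: Σzᵢ·P/Pᵢˢᵃᵗ(T) = 1. Interpolate ln Pᵢˢᵃᵗ = aᵢ + bᵢ/T.
  T = 345.1 K: ΣzᵢP/Pᵢˢᵃᵗ = 1.8483
  T = 372.7 K: ΣzᵢP/Pᵢˢᵃᵗ = 0.5909
  T = 358.9 K: ΣzᵢP/Pᵢˢᵃᵗ = 1.0218
  T = 365.8 K: ΣzᵢP/Pᵢˢᵃᵗ = 0.7730
  T = 362.4 K: ΣzᵢP/Pᵢˢᵃᵗ = 0.8857
  T = 360.6 K: ΣzᵢP/Pᵢˢᵃᵗ = 0.9529
Interpolating between 358.9 K and 360.6 K gives T ≈ 359.4 K.

T = 359.4 K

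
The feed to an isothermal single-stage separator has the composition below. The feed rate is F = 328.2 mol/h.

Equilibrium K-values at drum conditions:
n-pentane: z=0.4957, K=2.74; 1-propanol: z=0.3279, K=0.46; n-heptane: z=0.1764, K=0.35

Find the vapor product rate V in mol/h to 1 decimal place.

V = 185.0 mol/h

Rachford–Rice: g(V/F) = Σ zᵢ(Kᵢ−1)/(1+V/F(Kᵢ−1)) = 0.
Check two-phase: ΣzᵢKᵢ = 1.5708 > 1 and Σzᵢ/Kᵢ = 1.3977 > 1, so g(0) = 0.5708 > 0 and g(1) = -0.3977 < 0.
Newton iteration, V/F⁰ = 0.5:
  V/F = 0.5000: g = 0.04882, g' = -0.7722 → V/F = 0.5632
  V/F = 0.5632: g = 0.00028, g' = -0.7657 → V/F = 0.5636
Converged at V/F = 0.5636.
Then V = V/F·F = 0.5636·328.2 = 185.0 mol/h and L = F − V = 143.2 mol/h.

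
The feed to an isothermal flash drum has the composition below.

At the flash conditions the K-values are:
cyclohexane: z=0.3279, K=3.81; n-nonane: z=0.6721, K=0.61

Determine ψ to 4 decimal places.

ψ = 0.6016

Rachford–Rice: g(ψ) = Σ zᵢ(Kᵢ−1)/(1+ψ(Kᵢ−1)) = 0.
Check two-phase: ΣzᵢKᵢ = 1.6593 > 1 and Σzᵢ/Kᵢ = 1.1879 > 1, so g(0) = 0.6593 > 0 and g(1) = -0.1879 < 0.
Binary case is linear: z₁(K₁−1)(1+ψ(K₂−1)) + z₂(K₂−1)(1+ψ(K₁−1)) = 0
⇒ ψ = [z₁(K₁−1)+z₂(K₂−1)] / [−(K₁−1)(K₂−1)] = 0.65928/1.09590 = 0.6016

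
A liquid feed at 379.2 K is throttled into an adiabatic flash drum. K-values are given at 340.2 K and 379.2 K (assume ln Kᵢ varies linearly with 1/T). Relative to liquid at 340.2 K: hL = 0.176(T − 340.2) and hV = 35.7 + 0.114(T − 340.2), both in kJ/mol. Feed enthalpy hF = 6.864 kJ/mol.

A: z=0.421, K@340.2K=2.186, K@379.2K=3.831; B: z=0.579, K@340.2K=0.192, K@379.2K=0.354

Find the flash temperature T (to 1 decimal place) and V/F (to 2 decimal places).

T = 348.6 K, V/F = 0.15

Adiabatic flash: solve Rachford–Rice at each trial T, then check hF = ψ·hV(T) + (1−ψ)·hL(T).
  T = 340.2 K: K = (2.186, 0.192), RR gives ψ = 0.033, H_out = 1.173 kJ/mol
  T = 379.2 K: K = (3.831, 0.354), RR gives ψ = 0.447, H_out = 21.747 kJ/mol
  T = 359.7 K: K = (2.938, 0.265), RR gives ψ = 0.274, H_out = 12.886 kJ/mol
  T = 349.9 K: K = (2.543, 0.226), RR gives ψ = 0.169, H_out = 7.637 kJ/mol
  T = 345.0 K: K = (2.358, 0.209), RR gives ψ = 0.106, H_out = 4.587 kJ/mol
  T = 347.4 K: K = (2.448, 0.217), RR gives ψ = 0.138, H_out = 6.127 kJ/mol
  T = 348.6 K: K = (2.493, 0.222), RR gives ψ = 0.153, H_out = 6.863 kJ/mol
Linear interpolation between T = 348.6 (H_out = 6.863) and T = 349.9 (H_out = 7.637) on hF = 6.864 gives T ≈ 348.6 K, at which ψ = 0.15.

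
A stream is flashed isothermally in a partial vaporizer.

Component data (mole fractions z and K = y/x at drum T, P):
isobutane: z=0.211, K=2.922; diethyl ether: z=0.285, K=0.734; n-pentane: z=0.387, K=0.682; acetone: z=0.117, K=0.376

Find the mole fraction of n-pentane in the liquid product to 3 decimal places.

Newton iteration, V/F⁰ = 0.63:
  V/F = 0.630: g = -0.1818, g' = -0.373 → V/F = 0.143
  V/F = 0.143: g = 0.0302, g' = -0.599 → V/F = 0.193
  V/F = 0.193: g = 0.0016, g' = -0.540 → V/F = 0.196
Converged at V/F = 0.196.
Compositions from xᵢ = zᵢ/(1+V/F(Kᵢ−1)), yᵢ = Kᵢxᵢ:
  isobutane: x = 0.153, y = 0.448
  diethyl ether: x = 0.301, y = 0.221
  n-pentane: x = 0.413, y = 0.282
  acetone: x = 0.133, y = 0.050

x_n-pentane = 0.413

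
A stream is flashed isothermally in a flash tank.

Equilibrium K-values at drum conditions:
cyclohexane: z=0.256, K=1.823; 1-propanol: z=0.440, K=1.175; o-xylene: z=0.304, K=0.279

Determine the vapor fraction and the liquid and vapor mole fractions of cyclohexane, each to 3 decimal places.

Rachford–Rice: g(ψ) = Σ zᵢ(Kᵢ−1)/(1+ψ(Kᵢ−1)) = 0.
Check two-phase: ΣzᵢKᵢ = 1.069 > 1 and Σzᵢ/Kᵢ = 1.605 > 1, so g(0) = 0.069 > 0 and g(1) = -0.605 < 0.
Newton–Raphson from ψ = 0.5:
  ψ = 0.500: g = -0.1227, g' = -0.485 → ψ = 0.247
  ψ = 0.247: g = -0.0178, g' = -0.366 → ψ = 0.198
Converged at ψ = 0.198.
Compositions from xᵢ = zᵢ/(1+ψ(Kᵢ−1)), yᵢ = Kᵢxᵢ:
  cyclohexane: x = 0.220, y = 0.401
  1-propanol: x = 0.425, y = 0.500
  o-xylene: x = 0.355, y = 0.099

ψ = 0.198, x_cyclohexane = 0.220, y_cyclohexane = 0.401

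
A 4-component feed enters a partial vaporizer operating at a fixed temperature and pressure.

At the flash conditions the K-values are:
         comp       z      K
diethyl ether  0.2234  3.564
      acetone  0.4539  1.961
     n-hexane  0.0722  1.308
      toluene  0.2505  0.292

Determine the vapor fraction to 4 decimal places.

ψ = 0.8429

Newton–Raphson from ψ = 0.58:
  ψ = 0.5800: g = 0.22833, g' = -0.7767 → ψ = 0.8740
  ψ = 0.8740: g = -0.03388, g' = -1.1319 → ψ = 0.8440
  ψ = 0.8440: g = -0.00120, g' = -1.0542 → ψ = 0.8429
Converged at ψ = 0.8429.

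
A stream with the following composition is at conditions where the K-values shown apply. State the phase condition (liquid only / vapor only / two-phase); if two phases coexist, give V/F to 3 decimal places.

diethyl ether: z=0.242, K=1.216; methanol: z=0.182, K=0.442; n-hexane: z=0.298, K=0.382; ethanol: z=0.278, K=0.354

ΣzᵢKᵢ = 0.587; Σzᵢ/Kᵢ = 2.176.
Since ΣzᵢKᵢ < 1 the mixture is below its bubble point — single liquid phase.

liquid only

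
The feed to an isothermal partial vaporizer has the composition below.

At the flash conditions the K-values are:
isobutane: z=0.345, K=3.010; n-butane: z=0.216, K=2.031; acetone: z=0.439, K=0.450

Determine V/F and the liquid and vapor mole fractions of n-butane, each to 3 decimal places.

Rachford–Rice: g(V/F) = Σ zᵢ(Kᵢ−1)/(1+V/F(Kᵢ−1)) = 0.
Feasibility: ΣzᵢKᵢ = 1.675, Σzᵢ/Kᵢ = 1.197 — both > 1, two phases present.
Iterate (Newton) starting at V/F = 0.53:
  V/F = 0.530: g = 0.1390, g' = -0.687 → V/F = 0.732
  V/F = 0.732: g = 0.0032, g' = -0.675 → V/F = 0.737
Converged at V/F = 0.737.
Compositions from xᵢ = zᵢ/(1+V/F(Kᵢ−1)), yᵢ = Kᵢxᵢ:
  isobutane: x = 0.139, y = 0.419
  n-butane: x = 0.123, y = 0.249
  acetone: x = 0.738, y = 0.332

V/F = 0.737, x_n-butane = 0.123, y_n-butane = 0.249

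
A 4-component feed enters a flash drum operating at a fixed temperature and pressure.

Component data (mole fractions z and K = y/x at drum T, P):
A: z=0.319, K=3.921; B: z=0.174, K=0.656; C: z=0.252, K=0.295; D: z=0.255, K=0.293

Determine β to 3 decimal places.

Rachford–Rice: g(β) = Σ zᵢ(Kᵢ−1)/(1+β(Kᵢ−1)) = 0.
Feasibility: ΣzᵢKᵢ = 1.514, Σzᵢ/Kᵢ = 2.071 — both > 1, two phases present.
Newton–Raphson from β = 0.5:
  β = 0.500: g = -0.2468, g' = -1.083 → β = 0.272
  β = 0.272: g = 0.0100, g' = -1.257 → β = 0.280
Converged at β = 0.280.

β = 0.280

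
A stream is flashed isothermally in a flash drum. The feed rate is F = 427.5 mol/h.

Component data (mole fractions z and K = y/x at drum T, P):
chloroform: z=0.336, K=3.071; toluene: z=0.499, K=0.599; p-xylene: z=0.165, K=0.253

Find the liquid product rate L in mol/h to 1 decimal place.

L = 275.8 mol/h

Newton iteration, V/F⁰ = 0.69:
  V/F = 0.690: g = -0.2445, g' = -0.790 → V/F = 0.380
  V/F = 0.380: g = -0.0191, g' = -0.742 → V/F = 0.355
Converged at V/F = 0.355.
Then V = V/F·F = 0.3550·427.5 = 151.7 mol/h and L = F − V = 275.8 mol/h.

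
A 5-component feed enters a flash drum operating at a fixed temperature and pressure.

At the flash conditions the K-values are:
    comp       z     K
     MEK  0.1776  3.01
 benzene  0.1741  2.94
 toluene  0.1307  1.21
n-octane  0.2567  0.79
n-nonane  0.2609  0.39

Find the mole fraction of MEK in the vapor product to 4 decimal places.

Newton–Raphson from ψ = 0.4:
  ψ = 0.4000: g = 0.14401, g' = -0.6165 → ψ = 0.6336
  ψ = 0.6336: g = 0.01116, g' = -0.5482 → ψ = 0.6540
  ψ = 0.6540: g = -0.00001, g' = -0.5496 → ψ = 0.6539
Converged at ψ = 0.6539.
Compositions from xᵢ = zᵢ/(1+ψ(Kᵢ−1)), yᵢ = Kᵢxᵢ:
  MEK: x = 0.0767, y = 0.2310
  benzene: x = 0.0767, y = 0.2256
  toluene: x = 0.1149, y = 0.1391
  n-octane: x = 0.2976, y = 0.2351
  n-nonane: x = 0.4340, y = 0.1693

y_MEK = 0.2310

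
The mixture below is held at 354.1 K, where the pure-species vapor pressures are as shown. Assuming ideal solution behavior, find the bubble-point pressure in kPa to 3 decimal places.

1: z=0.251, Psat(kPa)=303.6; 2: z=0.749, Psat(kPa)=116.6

Pbub = 163.537 kPa

At the bubble point ψ → 0, so ΣzᵢKᵢ = 1 with Kᵢ = Pᵢˢᵃᵗ/P ⇒ P = ΣzᵢPᵢˢᵃᵗ.
P = 0.251·303.6 + 0.749·116.6 = 163.537 kPa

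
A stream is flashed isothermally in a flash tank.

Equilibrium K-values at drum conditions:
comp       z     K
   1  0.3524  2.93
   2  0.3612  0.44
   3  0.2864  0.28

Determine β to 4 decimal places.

β = 0.2217

Iterate (Newton) starting at β = 0.4:
  β = 0.4000: g = -0.16646, g' = -0.8990 → β = 0.2148
  β = 0.2148: g = 0.00690, g' = -1.0101 → β = 0.2217
Converged at β = 0.2217.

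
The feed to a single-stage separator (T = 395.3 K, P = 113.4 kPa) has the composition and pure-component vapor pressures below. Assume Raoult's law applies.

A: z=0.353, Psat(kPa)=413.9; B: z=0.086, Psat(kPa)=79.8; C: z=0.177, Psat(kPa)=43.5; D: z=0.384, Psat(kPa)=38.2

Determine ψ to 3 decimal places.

Raoult's law: Kᵢ = Pᵢˢᵃᵗ/P = Pᵢˢᵃᵗ/113.4.
  K_A = 413.9/113.4 = 3.64991, K_B = 79.8/113.4 = 0.70370, K_C = 43.5/113.4 = 0.38360, K_D = 38.2/113.4 = 0.33686
Let ψ = V/F and solve Σ zᵢ(Kᵢ−1)/(1+ψ(Kᵢ−1)) = 0.
Check two-phase: ΣzᵢKᵢ = 1.546 > 1 and Σzᵢ/Kᵢ = 1.820 > 1, so g(0) = 0.546 > 0 and g(1) = -0.820 < 0.
Newton iteration, ψ⁰ = 0.5:
  ψ = 0.500: g = -0.1662, g' = -0.987 → ψ = 0.332
  ψ = 0.332: g = 0.0060, g' = -1.095 → ψ = 0.337
Converged at ψ = 0.337.

ψ = 0.337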